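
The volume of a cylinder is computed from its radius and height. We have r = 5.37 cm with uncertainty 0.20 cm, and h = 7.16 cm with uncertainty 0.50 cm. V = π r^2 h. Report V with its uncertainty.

649 ± 66.2 cm^3

Each factor contributes (exponent × relative error)² to (δV/V)²:
  (2·δr/r)² = (2×0.0372)² = 0.00555;  (1·δh/h)² = (1×0.0698)² = 0.00488
δV/V = √(0.0104) = 0.102
V = 649 cm^3, so δV = 0.102 × 649 = 66.2 cm^3.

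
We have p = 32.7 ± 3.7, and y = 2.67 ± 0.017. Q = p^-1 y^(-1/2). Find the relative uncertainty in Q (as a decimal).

Each factor contributes (exponent × relative error)² to (δQ/Q)²:
  (-1·δp/p)² = (-1×0.113)² = 0.0128;  (−½·δy/y)² = (-0.5×0.00637)² = 1.01e-05
δQ/Q = √(0.0128) = 0.113

0.113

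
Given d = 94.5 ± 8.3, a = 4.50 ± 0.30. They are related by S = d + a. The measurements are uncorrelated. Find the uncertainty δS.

Sums and differences: (δS)² = Σ (cᵢ δxᵢ)².
  (δd)² = 68.9;  (δa)² = 0.0900
δS = √(69.0) = 8.31

8.31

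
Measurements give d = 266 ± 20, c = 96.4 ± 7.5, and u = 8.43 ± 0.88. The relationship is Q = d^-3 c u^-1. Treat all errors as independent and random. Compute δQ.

Q is a product of powers, so relative uncertainties combine in quadrature:
  (-3·δd/d)² = (-3×0.0752)² = 0.0509;  (1·δc/c)² = (1×0.0778)² = 0.00605;  (-1·δu/u)² = (-1×0.104)² = 0.0109
δQ/Q = √(0.0678) = 0.260
Q = 6.08e-07, so δQ = 0.260 × 6.08e-07 = 1.58e-07.

1.58e-07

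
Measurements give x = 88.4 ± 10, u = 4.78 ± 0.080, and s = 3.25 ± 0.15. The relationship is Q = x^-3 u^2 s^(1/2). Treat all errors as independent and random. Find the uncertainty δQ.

Each factor contributes (exponent × relative error)² to (δQ/Q)²:
  (-3·δx/x)² = (-3×0.113)² = 0.115;  (2·δu/u)² = (2×0.0167)² = 0.00112;  (½·δs/s)² = (0.5×0.0462)² = 0.000533
δQ/Q = √(0.117) = 0.342
Q = 5.96e-05, so δQ = 0.342 × 5.96e-05 = 2.04e-05.

2.04e-05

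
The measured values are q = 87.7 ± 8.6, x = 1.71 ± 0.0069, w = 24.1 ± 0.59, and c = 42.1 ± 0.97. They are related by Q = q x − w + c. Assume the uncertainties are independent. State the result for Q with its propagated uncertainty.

Let p = q·x = 150. δp/p = √((1·δq/q)² + (1·δx/x)²) = √(0.00962 + 1.63e-05) = 0.0981, so δp = 14.7.
Q = p − w + c: δQ = √(δp² + δw² + δc²) = √(217 + 0.348 + 0.941) = 14.8
Q = 168.

168 ± 14.8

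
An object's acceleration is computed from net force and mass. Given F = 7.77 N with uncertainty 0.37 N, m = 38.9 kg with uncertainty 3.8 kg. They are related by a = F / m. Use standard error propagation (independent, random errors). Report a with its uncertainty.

a is a product of powers, so relative uncertainties combine in quadrature:
  (1·δF/F)² = (1×0.0476)² = 0.00227;  (-1·δm/m)² = (-1×0.0977)² = 0.00954
δa/a = √(0.0118) = 0.109
a = 0.200 m/s^2, so δa = 0.109 × 0.200 = 0.0217 m/s^2.

0.200 ± 0.0217 m/s^2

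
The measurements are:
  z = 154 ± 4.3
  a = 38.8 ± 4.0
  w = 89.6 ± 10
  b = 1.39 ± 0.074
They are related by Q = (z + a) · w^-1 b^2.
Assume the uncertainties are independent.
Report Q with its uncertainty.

4.16 ± 0.654

Let u = z + a = 193. δu = √(δz² + δa²) = √(18.5 + 16.0) = 5.87, so δu/u = 0.0305.
Q is then a monomial in u, w, b:
δQ/Q = √((δu/u)² + (-1·δw/w)² + (2·δb/b)²) = √(0.000928 + 0.0125 + 0.0113) = 0.157
Q = 4.16, so δQ = 0.157 × 4.16 = 0.654.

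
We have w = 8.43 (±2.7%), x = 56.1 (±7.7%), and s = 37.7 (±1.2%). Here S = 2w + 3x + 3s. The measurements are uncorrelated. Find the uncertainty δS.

S is a linear combination, so absolute uncertainties add in quadrature:
  (2·δw)² = 0.207;  (3·δx)² = 168;  (3·δs)² = 1.84
δS = √(170) = 13.0

13.0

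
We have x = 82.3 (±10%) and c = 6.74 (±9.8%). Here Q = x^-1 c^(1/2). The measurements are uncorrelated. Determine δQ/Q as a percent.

Each factor contributes (exponent × relative error)² to (δQ/Q)²:
  (-1·δx/x)² = (-1×0.100)² = 0.0100;  (½·δc/c)² = (0.5×0.0980)² = 0.00240
δQ/Q = √(0.0124) = 0.111

11.1%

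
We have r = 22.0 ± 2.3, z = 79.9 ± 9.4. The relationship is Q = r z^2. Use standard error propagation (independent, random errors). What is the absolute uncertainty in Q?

36200

Since Q is a product/quotient, work with relative uncertainties:
  (1·δr/r)² = (1×0.105)² = 0.0109;  (2·δz/z)² = (2×0.118)² = 0.0554
δQ/Q = √(0.0663) = 0.257
Q = 1.4e+05, so δQ = 0.257 × 1.4e+05 = 36200.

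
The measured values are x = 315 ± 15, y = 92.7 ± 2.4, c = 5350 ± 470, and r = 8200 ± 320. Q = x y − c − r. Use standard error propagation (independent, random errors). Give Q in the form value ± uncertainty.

Let p = x·y = 29200. δp/p = √((1·δx/x)² + (1·δy/y)²) = √(0.00227 + 0.000670) = 0.0542, so δp = 1580.
Q = p − c − r: δQ = √(δp² + δc² + δr²) = √(2.51e+06 + 2.21e+05 + 1.02e+05) = 1680
Q = 15700.

15700 ± 1680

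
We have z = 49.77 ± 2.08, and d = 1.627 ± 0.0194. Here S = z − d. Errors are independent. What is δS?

Absolute uncertainties add in quadrature for a linear combination:
  (δz)² = 4.33;  (δd)² = 0.000376
δS = √(4.33) = 2.08

2.08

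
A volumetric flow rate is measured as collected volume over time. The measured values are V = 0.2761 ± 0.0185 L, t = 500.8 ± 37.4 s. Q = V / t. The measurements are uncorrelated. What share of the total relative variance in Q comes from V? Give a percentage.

(δQ/Q)² = (1·δV/V)² + (-1·δt/t)²
  V term: (1×0.0670)² = 0.00449
  t term: (-1×0.0747)² = 0.00558
Total = 0.0101. Share from V = 0.00449/0.0101 = 0.446.

44.6%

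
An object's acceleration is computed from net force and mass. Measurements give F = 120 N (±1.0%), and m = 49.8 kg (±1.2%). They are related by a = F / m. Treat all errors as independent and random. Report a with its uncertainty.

2.41 ± 0.0376 m/s^2

For a monomial a ∝ F, m^-1, fractional errors add in quadrature:
  (1·δF/F)² = (1×0.0100)² = 0.000100;  (-1·δm/m)² = (-1×0.0120)² = 0.000144
δa/a = √(0.000244) = 0.0156
a = 2.41 m/s^2, so δa = 0.0156 × 2.41 = 0.0376 m/s^2.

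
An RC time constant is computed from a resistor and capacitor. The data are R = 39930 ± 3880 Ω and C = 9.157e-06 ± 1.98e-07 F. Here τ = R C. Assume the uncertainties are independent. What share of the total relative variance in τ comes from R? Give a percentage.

(δτ/τ)² = (1·δR/R)² + (1·δC/C)²
  R term: (1×0.0972)² = 0.00944
  C term: (1×0.0216)² = 0.000468
Total = 0.00991. Share from R = 0.00944/0.00991 = 0.953.

95.3%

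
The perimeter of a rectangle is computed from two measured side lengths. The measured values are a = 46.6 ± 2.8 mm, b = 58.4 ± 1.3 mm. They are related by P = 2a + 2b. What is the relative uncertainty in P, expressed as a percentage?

2.94%

Sums and differences: (δP)² = Σ (cᵢ δxᵢ)².
  (2·δa)² = 31.4;  (2·δb)² = 6.76
δP = √(38.1) = 6.17 mm
P = 210 mm, so δP/P = 6.17/210 = 0.0294.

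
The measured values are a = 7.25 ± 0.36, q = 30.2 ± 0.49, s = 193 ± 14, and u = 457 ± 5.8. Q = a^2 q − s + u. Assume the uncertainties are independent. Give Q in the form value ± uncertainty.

Let p = a^2·q = 1590. δp/p = √((2·δa/a)² + (1·δq/q)²) = √(0.00986 + 0.000263) = 0.101, so δp = 160.
Q = p − s + u: δQ = √(δp² + δs² + δu²) = √(25500 + 196 + 33.6) = 160
Q = 1850.

1850 ± 160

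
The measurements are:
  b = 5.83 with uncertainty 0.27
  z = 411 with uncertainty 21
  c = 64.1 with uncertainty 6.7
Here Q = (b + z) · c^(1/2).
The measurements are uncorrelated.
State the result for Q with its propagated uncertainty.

3340 ± 242

Let u = b + z = 417. δu = √(δb² + δz²) = √(0.0729 + 441) = 21.0, so δu/u = 0.0504.
Q is then a monomial in u, c:
δQ/Q = √((δu/u)² + (½·δc/c)²) = √(0.00254 + 0.00273) = 0.0726
Q = 3340, so δQ = 0.0726 × 3340 = 242.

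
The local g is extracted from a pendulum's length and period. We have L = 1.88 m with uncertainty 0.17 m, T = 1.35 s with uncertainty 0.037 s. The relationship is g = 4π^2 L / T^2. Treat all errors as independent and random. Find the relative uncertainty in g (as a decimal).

0.106

Relative error in a monomial: (δg/g)² = Σ (nᵢ · δxᵢ/xᵢ)².
  (1·δL/L)² = (1×0.0904)² = 0.00818;  (-2·δT/T)² = (-2×0.0274)² = 0.00300
δg/g = √(0.0112) = 0.106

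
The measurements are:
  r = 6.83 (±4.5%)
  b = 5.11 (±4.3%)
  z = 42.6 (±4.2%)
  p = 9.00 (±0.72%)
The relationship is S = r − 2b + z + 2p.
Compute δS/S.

0.0327

Each term contributes (cᵢ δxᵢ)² to (δS)²:
  (δr)² = 0.0945;  (2·δb)² = 0.193;  (δz)² = 3.20;  (2·δp)² = 0.0168
δS = √(3.51) = 1.87
S = 57.2, so δS/S = 1.87/57.2 = 0.0327.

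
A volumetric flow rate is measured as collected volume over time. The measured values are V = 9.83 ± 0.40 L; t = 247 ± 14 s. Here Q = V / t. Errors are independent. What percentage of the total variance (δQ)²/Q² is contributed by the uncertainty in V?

34.0%

(δQ/Q)² = (1·δV/V)² + (-1·δt/t)²
  V term: (1×0.0407)² = 0.00166
  t term: (-1×0.0567)² = 0.00321
Total = 0.00487. Share from V = 0.00166/0.00487 = 0.340.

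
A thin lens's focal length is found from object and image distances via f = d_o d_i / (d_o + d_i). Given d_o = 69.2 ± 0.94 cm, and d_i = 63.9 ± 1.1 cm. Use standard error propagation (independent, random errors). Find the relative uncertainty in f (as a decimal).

0.0111

∂f/∂d_o = (d_i/(d_o+d_i))² = 0.230;  ∂f/∂d_i = (d_o/(d_o+d_i))² = 0.270
δf = √((∂f/∂d_o · δd_o)² + (∂f/∂d_i · δd_i)²) = √(0.0469 + 0.0884) = 0.368 cm
f = 33.2 cm, so δf/f = 0.368/33.2 = 0.0111.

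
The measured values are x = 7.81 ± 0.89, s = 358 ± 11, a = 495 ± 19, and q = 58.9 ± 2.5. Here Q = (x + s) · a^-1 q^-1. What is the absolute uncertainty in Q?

0.000812

Let u = x + s = 366. δu = √(δx² + δs²) = √(0.792 + 121) = 11.0, so δu/u = 0.0302.
Q is then a monomial in u, a, q:
δQ/Q = √((δu/u)² + (-1·δa/a)² + (-1·δq/q)²) = √(0.000910 + 0.00147 + 0.00180) = 0.0647
Q = 0.0125, so δQ = 0.0647 × 0.0125 = 0.000812.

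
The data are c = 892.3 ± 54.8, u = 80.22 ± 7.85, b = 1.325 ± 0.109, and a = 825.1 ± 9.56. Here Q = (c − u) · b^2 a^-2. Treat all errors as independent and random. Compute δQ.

0.000376

Let w = c − u = 812.1. δw = √(δc² + δu²) = √(3000 + 61.6) = 55.4, so δw/w = 0.0682.
Q is then a monomial in w, b, a:
δQ/Q = √((δw/w)² + (2·δb/b)² + (-2·δa/a)²) = √(0.00465 + 0.0271 + 0.000537) = 0.180
Q = 0.002094, so δQ = 0.180 × 0.002094 = 0.000376.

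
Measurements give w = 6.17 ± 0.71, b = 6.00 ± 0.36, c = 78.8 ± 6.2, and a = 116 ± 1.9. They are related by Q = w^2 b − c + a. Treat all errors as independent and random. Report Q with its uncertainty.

Let p = w^2·b = 228. δp/p = √((2·δw/w)² + (1·δb/b)²) = √(0.0530 + 0.00360) = 0.238, so δp = 54.3.
Q = p − c + a: δQ = √(δp² + δc² + δa²) = √(2950 + 38.4 + 3.61) = 54.7
Q = 266.

266 ± 54.7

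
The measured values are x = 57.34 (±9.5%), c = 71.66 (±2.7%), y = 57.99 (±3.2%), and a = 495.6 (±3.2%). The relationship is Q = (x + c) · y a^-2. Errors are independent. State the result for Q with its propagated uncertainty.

0.03046 ± 0.00257

Let u = x + c = 129.0. δu = √(δx² + δc²) = √(29.7 + 3.74) = 5.78, so δu/u = 0.0448.
Q is then a monomial in u, y, a:
δQ/Q = √((δu/u)² + (1·δy/y)² + (-2·δa/a)²) = √(0.00201 + 0.00102 + 0.00410) = 0.0844
Q = 0.03046, so δQ = 0.0844 × 0.03046 = 0.00257.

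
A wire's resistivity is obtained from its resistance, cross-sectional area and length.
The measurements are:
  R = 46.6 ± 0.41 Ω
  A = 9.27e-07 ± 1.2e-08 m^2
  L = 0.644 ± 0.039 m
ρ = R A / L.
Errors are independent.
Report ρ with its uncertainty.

Products/powers → add relative errors in quadrature, weighted by exponent:
  (1·δR/R)² = (1×0.00880)² = 7.74e-05;  (1·δA/A)² = (1×0.0129)² = 0.000168;  (-1·δL/L)² = (-1×0.0606)² = 0.00367
δρ/ρ = √(0.00391) = 0.0625
ρ = 6.71e-05 Ω·m, so δρ = 0.0625 × 6.71e-05 = 4.2e-06 Ω·m.

(6.71 ± 0.420) × 10^-5 Ω·m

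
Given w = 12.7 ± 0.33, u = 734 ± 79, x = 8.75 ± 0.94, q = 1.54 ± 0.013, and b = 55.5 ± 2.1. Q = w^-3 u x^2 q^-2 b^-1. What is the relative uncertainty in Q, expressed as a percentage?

Products/powers → add relative errors in quadrature, weighted by exponent:
  (-3·δw/w)² = (-3×0.0260)² = 0.00608;  (1·δu/u)² = (1×0.108)² = 0.0116;  (2·δx/x)² = (2×0.107)² = 0.0462;  (-2·δq/q)² = (-2×0.00844)² = 0.000285;  (-1·δb/b)² = (-1×0.0378)² = 0.00143
δQ/Q = √(0.0655) = 0.256

25.6%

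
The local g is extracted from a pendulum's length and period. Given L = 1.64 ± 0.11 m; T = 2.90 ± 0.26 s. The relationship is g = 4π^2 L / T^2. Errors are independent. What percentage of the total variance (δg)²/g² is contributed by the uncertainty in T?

(δg/g)² = (1·δL/L)² + (-2·δT/T)²
  L term: (1×0.0671)² = 0.00450
  T term: (-2×0.0897)² = 0.0322
Total = 0.0367. Share from T = 0.0322/0.0367 = 0.877.

87.7%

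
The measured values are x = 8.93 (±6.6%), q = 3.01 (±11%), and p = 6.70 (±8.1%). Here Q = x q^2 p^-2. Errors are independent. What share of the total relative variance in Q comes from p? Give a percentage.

33.2%

(δQ/Q)² = (1·δx/x)² + (2·δq/q)² + (-2·δp/p)²
  x term: (1×0.0660)² = 0.00436
  q term: (2×0.110)² = 0.0484
  p term: (-2×0.0810)² = 0.0262
Total = 0.0790. Share from p = 0.0262/0.0790 = 0.332.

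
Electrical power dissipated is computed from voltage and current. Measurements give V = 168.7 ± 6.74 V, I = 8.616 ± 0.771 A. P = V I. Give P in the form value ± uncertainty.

For a monomial P ∝ V, I, fractional errors add in quadrature:
  (1·δV/V)² = (1×0.0400)² = 0.00160;  (1·δI/I)² = (1×0.0895)² = 0.00801
δP/P = √(0.00960) = 0.0980
P = 1454 W, so δP = 0.0980 × 1454 = 142 W.

1454 ± 142 W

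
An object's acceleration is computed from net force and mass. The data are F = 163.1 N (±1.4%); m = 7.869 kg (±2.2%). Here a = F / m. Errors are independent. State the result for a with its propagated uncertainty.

Products/powers → add relative errors in quadrature, weighted by exponent:
  (1·δF/F)² = (1×0.0140)² = 0.000196;  (-1·δm/m)² = (-1×0.0220)² = 0.000484
δa/a = √(0.000680) = 0.0261
a = 20.73 m/s^2, so δa = 0.0261 × 20.73 = 0.540 m/s^2.

20.73 ± 0.540 m/s^2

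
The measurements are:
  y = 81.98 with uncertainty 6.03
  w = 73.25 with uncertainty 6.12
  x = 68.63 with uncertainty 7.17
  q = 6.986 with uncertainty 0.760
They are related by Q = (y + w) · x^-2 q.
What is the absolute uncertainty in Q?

Let u = y + w = 155.2. δu = √(δy² + δw²) = √(36.4 + 37.5) = 8.59, so δu/u = 0.0553.
Q is then a monomial in u, x, q:
δQ/Q = √((δu/u)² + (-2·δx/x)² + (1·δq/q)²) = √(0.00306 + 0.0437 + 0.0118) = 0.242
Q = 0.2302, so δQ = 0.242 × 0.2302 = 0.0557.

0.0557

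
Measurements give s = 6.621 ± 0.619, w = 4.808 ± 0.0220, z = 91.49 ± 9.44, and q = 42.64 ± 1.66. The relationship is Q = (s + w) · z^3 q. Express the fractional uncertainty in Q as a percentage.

Let u = s + w = 11.43. δu = √(δs² + δw²) = √(0.383 + 0.000484) = 0.619, so δu/u = 0.0542.
Q is then a monomial in u, z, q:
δQ/Q = √((δu/u)² + (3·δz/z)² + (1·δq/q)²) = √(0.00294 + 0.0958 + 0.00152) = 0.317

31.7%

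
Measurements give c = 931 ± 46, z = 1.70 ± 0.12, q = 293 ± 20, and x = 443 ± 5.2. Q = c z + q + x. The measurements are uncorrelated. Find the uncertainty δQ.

138

Let p = c·z = 1580. δp/p = √((1·δc/c)² + (1·δz/z)²) = √(0.00244 + 0.00498) = 0.0862, so δp = 136.
Q = p + q + x: δQ = √(δp² + δq² + δx²) = √(18600 + 400 + 27.0) = 138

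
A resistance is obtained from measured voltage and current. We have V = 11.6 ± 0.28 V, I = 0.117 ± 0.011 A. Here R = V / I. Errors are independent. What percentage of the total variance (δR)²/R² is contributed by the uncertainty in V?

(δR/R)² = (1·δV/V)² + (-1·δI/I)²
  V term: (1×0.0241)² = 0.000583
  I term: (-1×0.0940)² = 0.00884
Total = 0.00942. Share from V = 0.000583/0.00942 = 0.0618.

6.18%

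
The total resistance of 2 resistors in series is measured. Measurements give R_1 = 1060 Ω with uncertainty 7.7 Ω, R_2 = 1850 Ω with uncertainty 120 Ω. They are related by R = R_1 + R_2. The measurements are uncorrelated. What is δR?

Each term contributes (cᵢ δxᵢ)² to (δR)²:
  (δR_1)² = 59.3;  (δR_2)² = 14400
δR = √(14500) = 120 Ω

120 Ω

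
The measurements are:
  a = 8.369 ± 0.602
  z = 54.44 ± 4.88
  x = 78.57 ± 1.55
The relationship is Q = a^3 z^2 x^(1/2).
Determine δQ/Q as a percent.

28.1%

Each factor contributes (exponent × relative error)² to (δQ/Q)²:
  (3·δa/a)² = (3×0.0719)² = 0.0466;  (2·δz/z)² = (2×0.0896)² = 0.0321;  (½·δx/x)² = (0.5×0.0197)² = 9.73e-05
δQ/Q = √(0.0788) = 0.281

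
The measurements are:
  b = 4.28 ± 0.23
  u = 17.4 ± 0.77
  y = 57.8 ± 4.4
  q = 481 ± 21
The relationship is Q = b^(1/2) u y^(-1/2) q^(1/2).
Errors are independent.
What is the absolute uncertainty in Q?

Q is a product of powers, so relative uncertainties combine in quadrature:
  (½·δb/b)² = (0.5×0.0537)² = 0.000722;  (1·δu/u)² = (1×0.0443)² = 0.00196;  (−½·δy/y)² = (-0.5×0.0761)² = 0.00145;  (½·δq/q)² = (0.5×0.0437)² = 0.000477
δQ/Q = √(0.00461) = 0.0679
Q = 104, so δQ = 0.0679 × 104 = 7.05.

7.05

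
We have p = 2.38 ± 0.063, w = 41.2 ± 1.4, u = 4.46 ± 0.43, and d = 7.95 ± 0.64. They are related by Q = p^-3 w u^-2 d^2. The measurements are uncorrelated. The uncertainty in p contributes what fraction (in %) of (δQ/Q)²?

8.94%

(δQ/Q)² = (-3·δp/p)² + (1·δw/w)² + (-2·δu/u)² + (2·δd/d)²
  p term: (-3×0.0265)² = 0.00631
  w term: (1×0.0340)² = 0.00115
  u term: (-2×0.0964)² = 0.0372
  d term: (2×0.0805)² = 0.0259
Total = 0.0706. Share from p = 0.00631/0.0706 = 0.0894.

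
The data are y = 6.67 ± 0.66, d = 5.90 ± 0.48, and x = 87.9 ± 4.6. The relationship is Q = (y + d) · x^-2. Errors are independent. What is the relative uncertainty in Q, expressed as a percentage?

Let u = y + d = 12.6. δu = √(δy² + δd²) = √(0.436 + 0.230) = 0.816, so δu/u = 0.0649.
Q is then a monomial in u, x:
δQ/Q = √((δu/u)² + (-2·δx/x)²) = √(0.00422 + 0.0110) = 0.123

12.3%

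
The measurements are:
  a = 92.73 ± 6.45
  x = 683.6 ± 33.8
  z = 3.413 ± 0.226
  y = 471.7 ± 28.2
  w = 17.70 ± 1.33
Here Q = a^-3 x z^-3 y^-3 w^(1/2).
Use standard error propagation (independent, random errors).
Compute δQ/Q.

0.345

Q is a product of powers, so relative uncertainties combine in quadrature:
  (-3·δa/a)² = (-3×0.0696)² = 0.0435;  (1·δx/x)² = (1×0.0494)² = 0.00244;  (-3·δz/z)² = (-3×0.0662)² = 0.0395;  (-3·δy/y)² = (-3×0.0598)² = 0.0322;  (½·δw/w)² = (0.5×0.0751)² = 0.00141
δQ/Q = √(0.119) = 0.345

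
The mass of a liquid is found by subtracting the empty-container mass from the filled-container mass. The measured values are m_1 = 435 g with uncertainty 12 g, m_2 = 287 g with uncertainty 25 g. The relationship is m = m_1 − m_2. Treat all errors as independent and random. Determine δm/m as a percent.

Absolute uncertainties add in quadrature for a linear combination:
  (δm_1)² = 144;  (δm_2)² = 625
δm = √(769) = 27.7 g
m = 148 g, so δm/m = 27.7/148 = 0.187.

18.7%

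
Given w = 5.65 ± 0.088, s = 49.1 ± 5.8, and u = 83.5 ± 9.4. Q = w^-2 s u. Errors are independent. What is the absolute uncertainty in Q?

21.3

Products/powers → add relative errors in quadrature, weighted by exponent:
  (-2·δw/w)² = (-2×0.0156)² = 0.000970;  (1·δs/s)² = (1×0.118)² = 0.0140;  (1·δu/u)² = (1×0.113)² = 0.0127
δQ/Q = √(0.0276) = 0.166
Q = 128, so δQ = 0.166 × 128 = 21.3.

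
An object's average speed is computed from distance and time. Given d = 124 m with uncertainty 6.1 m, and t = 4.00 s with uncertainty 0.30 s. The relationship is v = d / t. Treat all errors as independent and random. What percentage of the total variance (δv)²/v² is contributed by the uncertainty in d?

(δv/v)² = (1·δd/d)² + (-1·δt/t)²
  d term: (1×0.0492)² = 0.00242
  t term: (-1×0.0750)² = 0.00562
Total = 0.00805. Share from d = 0.00242/0.00805 = 0.301.

30.1%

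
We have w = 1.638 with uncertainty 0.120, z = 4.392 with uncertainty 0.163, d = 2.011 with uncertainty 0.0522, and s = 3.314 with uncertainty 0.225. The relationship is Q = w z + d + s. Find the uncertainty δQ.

0.634

Let p = w·z = 7.194. δp/p = √((1·δw/w)² + (1·δz/z)²) = √(0.00537 + 0.00138) = 0.0821, so δp = 0.591.
Q = p + d + s: δQ = √(δp² + δd² + δs²) = √(0.349 + 0.00272 + 0.0506) = 0.634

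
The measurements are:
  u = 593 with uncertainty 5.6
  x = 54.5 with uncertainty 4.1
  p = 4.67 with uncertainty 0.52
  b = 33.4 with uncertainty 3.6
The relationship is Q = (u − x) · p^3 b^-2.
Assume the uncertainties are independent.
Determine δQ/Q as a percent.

Let w = u − x = 538. δw = √(δu² + δx²) = √(31.4 + 16.8) = 6.94, so δw/w = 0.0129.
Q is then a monomial in w, p, b:
δQ/Q = √((δw/w)² + (3·δp/p)² + (-2·δb/b)²) = √(0.000166 + 0.112 + 0.0465) = 0.398

39.8%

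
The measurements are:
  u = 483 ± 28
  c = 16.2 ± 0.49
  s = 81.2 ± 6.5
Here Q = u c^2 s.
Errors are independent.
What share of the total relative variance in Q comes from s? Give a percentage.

(δQ/Q)² = (1·δu/u)² + (2·δc/c)² + (1·δs/s)²
  u term: (1×0.0580)² = 0.00336
  c term: (2×0.0302)² = 0.00366
  s term: (1×0.0800)² = 0.00641
Total = 0.0134. Share from s = 0.00641/0.0134 = 0.477.

47.7%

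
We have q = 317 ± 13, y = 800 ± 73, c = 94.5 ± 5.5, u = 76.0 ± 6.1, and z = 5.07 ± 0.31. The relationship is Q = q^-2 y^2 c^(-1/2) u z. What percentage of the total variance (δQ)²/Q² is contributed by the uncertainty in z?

7.32%

(δQ/Q)² = (-2·δq/q)² + (2·δy/y)² + (−½·δc/c)² + (1·δu/u)² + (1·δz/z)²
  q term: (-2×0.0410)² = 0.00673
  y term: (2×0.0912)² = 0.0333
  c term: (-0.5×0.0582)² = 0.000847
  u term: (1×0.0803)² = 0.00644
  z term: (1×0.0611)² = 0.00374
Total = 0.0511. Share from z = 0.00374/0.0511 = 0.0732.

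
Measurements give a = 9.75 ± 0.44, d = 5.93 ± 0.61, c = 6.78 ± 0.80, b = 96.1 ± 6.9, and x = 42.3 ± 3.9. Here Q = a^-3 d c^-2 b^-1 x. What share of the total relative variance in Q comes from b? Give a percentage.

(δQ/Q)² = (-3·δa/a)² + (1·δd/d)² + (-2·δc/c)² + (-1·δb/b)² + (1·δx/x)²
  a term: (-3×0.0451)² = 0.0183
  d term: (1×0.103)² = 0.0106
  c term: (-2×0.118)² = 0.0557
  b term: (-1×0.0718)² = 0.00516
  x term: (1×0.0922)² = 0.00850
Total = 0.0983. Share from b = 0.00516/0.0983 = 0.0525.

5.25%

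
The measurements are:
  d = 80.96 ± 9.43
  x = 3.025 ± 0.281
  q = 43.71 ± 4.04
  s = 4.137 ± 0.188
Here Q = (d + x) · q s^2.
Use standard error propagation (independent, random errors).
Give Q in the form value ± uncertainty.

62830 ± 10800

Let u = d + x = 83.98. δu = √(δd² + δx²) = √(88.9 + 0.0790) = 9.43, so δu/u = 0.112.
Q is then a monomial in u, q, s:
δQ/Q = √((δu/u)² + (1·δq/q)² + (2·δs/s)²) = √(0.0126 + 0.00854 + 0.00826) = 0.172
Q = 62830, so δQ = 0.172 × 62830 = 10800.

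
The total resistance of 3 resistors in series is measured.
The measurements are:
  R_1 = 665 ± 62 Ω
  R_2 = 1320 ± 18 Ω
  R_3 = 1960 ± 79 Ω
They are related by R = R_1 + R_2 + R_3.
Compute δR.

Each term contributes (cᵢ δxᵢ)² to (δR)²:
  (δR_1)² = 3840;  (δR_2)² = 324;  (δR_3)² = 6240
δR = √(10400) = 102 Ω

102 Ω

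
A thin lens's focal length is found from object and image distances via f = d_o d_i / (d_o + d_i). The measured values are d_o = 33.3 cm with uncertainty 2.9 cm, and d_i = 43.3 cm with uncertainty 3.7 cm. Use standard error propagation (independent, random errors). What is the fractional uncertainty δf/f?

∂f/∂d_o = (d_i/(d_o+d_i))² = 0.320;  ∂f/∂d_i = (d_o/(d_o+d_i))² = 0.189
δf = √((∂f/∂d_o · δd_o)² + (∂f/∂d_i · δd_i)²) = √(0.859 + 0.489) = 1.16 cm
f = 18.8 cm, so δf/f = 1.16/18.8 = 0.0617.

0.0617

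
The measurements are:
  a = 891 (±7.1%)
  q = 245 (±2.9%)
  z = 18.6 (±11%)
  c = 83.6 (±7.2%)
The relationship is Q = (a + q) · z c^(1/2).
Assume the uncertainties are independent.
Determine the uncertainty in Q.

Let u = a + q = 1140. δu = √(δa² + δq²) = √(4000 + 50.5) = 63.7, so δu/u = 0.0560.
Q is then a monomial in u, z, c:
δQ/Q = √((δu/u)² + (1·δz/z)² + (½·δc/c)²) = √(0.00314 + 0.0121 + 0.00130) = 0.129
Q = 1.93e+05, so δQ = 0.129 × 1.93e+05 = 24800.

24800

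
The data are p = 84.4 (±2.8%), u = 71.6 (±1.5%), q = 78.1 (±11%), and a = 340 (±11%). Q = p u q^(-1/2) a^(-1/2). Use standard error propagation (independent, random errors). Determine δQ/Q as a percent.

8.40%

Relative error in a monomial: (δQ/Q)² = Σ (nᵢ · δxᵢ/xᵢ)².
  (1·δp/p)² = (1×0.0280)² = 0.000784;  (1·δu/u)² = (1×0.0150)² = 0.000225;  (−½·δq/q)² = (-0.5×0.110)² = 0.00302;  (−½·δa/a)² = (-0.5×0.110)² = 0.00302
δQ/Q = √(0.00706) = 0.0840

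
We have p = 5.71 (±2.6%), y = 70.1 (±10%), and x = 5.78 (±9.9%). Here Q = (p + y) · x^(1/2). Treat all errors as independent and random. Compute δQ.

Let u = p + y = 75.8. δu = √(δp² + δy²) = √(0.0220 + 49.1) = 7.01, so δu/u = 0.0925.
Q is then a monomial in u, x:
δQ/Q = √((δu/u)² + (½·δx/x)²) = √(0.00855 + 0.00245) = 0.105
Q = 182, so δQ = 0.105 × 182 = 19.1.

19.1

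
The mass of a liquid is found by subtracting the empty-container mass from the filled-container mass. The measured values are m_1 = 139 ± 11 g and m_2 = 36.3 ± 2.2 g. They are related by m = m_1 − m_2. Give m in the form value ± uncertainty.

Sums and differences: (δm)² = Σ (cᵢ δxᵢ)².
  (δm_1)² = 121;  (δm_2)² = 4.84
δm = √(126) = 11.2 g
m = 103 g.

103 ± 11.2 g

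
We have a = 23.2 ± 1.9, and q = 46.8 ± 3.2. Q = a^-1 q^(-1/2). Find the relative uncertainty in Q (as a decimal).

Since Q is a product/quotient, work with relative uncertainties:
  (-1·δa/a)² = (-1×0.0819)² = 0.00671;  (−½·δq/q)² = (-0.5×0.0684)² = 0.00117
δQ/Q = √(0.00788) = 0.0887

0.0887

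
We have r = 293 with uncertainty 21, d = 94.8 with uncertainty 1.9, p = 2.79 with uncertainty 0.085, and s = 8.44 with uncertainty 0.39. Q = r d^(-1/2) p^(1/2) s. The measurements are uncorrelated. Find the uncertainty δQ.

37.0

Each factor contributes (exponent × relative error)² to (δQ/Q)²:
  (1·δr/r)² = (1×0.0717)² = 0.00514;  (−½·δd/d)² = (-0.5×0.0200)² = 0.000100;  (½·δp/p)² = (0.5×0.0305)² = 0.000232;  (1·δs/s)² = (1×0.0462)² = 0.00214
δQ/Q = √(0.00760) = 0.0872
Q = 424, so δQ = 0.0872 × 424 = 37.0.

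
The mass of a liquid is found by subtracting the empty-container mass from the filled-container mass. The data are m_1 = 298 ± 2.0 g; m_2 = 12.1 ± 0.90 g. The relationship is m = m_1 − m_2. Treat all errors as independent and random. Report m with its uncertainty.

286 ± 2.19 g

For a sum/difference, combine absolute errors in quadrature:
  (δm_1)² = 4.00;  (δm_2)² = 0.810
δm = √(4.81) = 2.19 g
m = 286 g.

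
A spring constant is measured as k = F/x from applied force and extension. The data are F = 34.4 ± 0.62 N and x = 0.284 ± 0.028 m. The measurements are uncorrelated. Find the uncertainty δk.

Each factor contributes (exponent × relative error)² to (δk/k)²:
  (1·δF/F)² = (1×0.0180)² = 0.000325;  (-1·δx/x)² = (-1×0.0986)² = 0.00972
δk/k = √(0.0100) = 0.100
k = 121 N/m, so δk = 0.100 × 121 = 12.1 N/m.

12.1 N/m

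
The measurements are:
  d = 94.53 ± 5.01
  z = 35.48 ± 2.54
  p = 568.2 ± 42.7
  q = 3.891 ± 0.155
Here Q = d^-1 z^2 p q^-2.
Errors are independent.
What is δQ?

93.9

Since Q is a product/quotient, work with relative uncertainties:
  (-1·δd/d)² = (-1×0.0530)² = 0.00281;  (2·δz/z)² = (2×0.0716)² = 0.0205;  (1·δp/p)² = (1×0.0751)² = 0.00565;  (-2·δq/q)² = (-2×0.0398)² = 0.00635
δQ/Q = √(0.0353) = 0.188
Q = 499.8, so δQ = 0.188 × 499.8 = 93.9.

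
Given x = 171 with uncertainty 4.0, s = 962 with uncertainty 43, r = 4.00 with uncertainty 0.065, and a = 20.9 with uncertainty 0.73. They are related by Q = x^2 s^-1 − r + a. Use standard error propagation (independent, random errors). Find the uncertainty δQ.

2.10

Let p = x^2·s^-1 = 30.4. δp/p = √((2·δx/x)² + (-1·δs/s)²) = √(0.00219 + 0.00200) = 0.0647, so δp = 1.97.
Q = p − r + a: δQ = √(δp² + δr² + δa²) = √(3.87 + 0.00423 + 0.533) = 2.10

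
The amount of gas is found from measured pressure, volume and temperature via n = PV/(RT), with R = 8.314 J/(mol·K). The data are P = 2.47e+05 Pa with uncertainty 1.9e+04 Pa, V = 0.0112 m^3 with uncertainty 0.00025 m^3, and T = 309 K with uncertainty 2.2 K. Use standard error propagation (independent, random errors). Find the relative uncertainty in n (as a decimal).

0.0804

Relative error in a monomial: (δn/n)² = Σ (nᵢ · δxᵢ/xᵢ)².
  (1·δP/P)² = (1×0.0769)² = 0.00592;  (1·δV/V)² = (1×0.0223)² = 0.000498;  (-1·δT/T)² = (-1×0.00712)² = 5.07e-05
δn/n = √(0.00647) = 0.0804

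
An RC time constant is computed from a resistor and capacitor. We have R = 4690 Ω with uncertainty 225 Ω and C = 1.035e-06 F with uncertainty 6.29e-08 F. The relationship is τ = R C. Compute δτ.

For a monomial τ ∝ R, C, fractional errors add in quadrature:
  (1·δR/R)² = (1×0.0480)² = 0.00230;  (1·δC/C)² = (1×0.0608)² = 0.00369
δτ/τ = √(0.00599) = 0.0774
τ = 0.004854 s, so δτ = 0.0774 × 0.004854 = 0.000376 s.

0.000376 s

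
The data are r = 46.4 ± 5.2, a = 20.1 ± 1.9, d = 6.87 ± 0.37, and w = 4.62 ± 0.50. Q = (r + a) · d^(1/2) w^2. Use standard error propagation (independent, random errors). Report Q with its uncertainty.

3720 ± 869

Let u = r + a = 66.5. δu = √(δr² + δa²) = √(27.0 + 3.61) = 5.54, so δu/u = 0.0833.
Q is then a monomial in u, d, w:
δQ/Q = √((δu/u)² + (½·δd/d)² + (2·δw/w)²) = √(0.00693 + 0.000725 + 0.0469) = 0.233
Q = 3720, so δQ = 0.233 × 3720 = 869.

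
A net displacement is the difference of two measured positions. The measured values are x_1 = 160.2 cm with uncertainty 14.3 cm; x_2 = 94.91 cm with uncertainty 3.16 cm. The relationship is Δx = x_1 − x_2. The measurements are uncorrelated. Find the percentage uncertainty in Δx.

22.4%

Each term contributes (cᵢ δxᵢ)² to (δΔx)²:
  (δx_1)² = 204;  (δx_2)² = 9.99
δΔx = √(214) = 14.6 cm
Δx = 65.29 cm, so δΔx/Δx = 14.6/65.29 = 0.224.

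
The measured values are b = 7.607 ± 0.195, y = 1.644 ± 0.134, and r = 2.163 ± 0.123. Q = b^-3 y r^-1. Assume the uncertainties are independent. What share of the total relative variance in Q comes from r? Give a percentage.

(δQ/Q)² = (-3·δb/b)² + (1·δy/y)² + (-1·δr/r)²
  b term: (-3×0.0256)² = 0.00591
  y term: (1×0.0815)² = 0.00664
  r term: (-1×0.0569)² = 0.00323
Total = 0.0158. Share from r = 0.00323/0.0158 = 0.205.

20.5%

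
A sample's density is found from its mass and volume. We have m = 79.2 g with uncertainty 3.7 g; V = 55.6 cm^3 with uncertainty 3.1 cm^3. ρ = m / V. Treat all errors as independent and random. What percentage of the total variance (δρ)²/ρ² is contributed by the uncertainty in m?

(δρ/ρ)² = (1·δm/m)² + (-1·δV/V)²
  m term: (1×0.0467)² = 0.00218
  V term: (-1×0.0558)² = 0.00311
Total = 0.00529. Share from m = 0.00218/0.00529 = 0.412.

41.2%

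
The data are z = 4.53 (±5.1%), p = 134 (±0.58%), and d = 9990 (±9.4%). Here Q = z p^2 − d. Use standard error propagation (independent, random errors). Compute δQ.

4360

Let w = z·p^2 = 81300. δw/w = √((1·δz/z)² + (2·δp/p)²) = √(0.00260 + 0.000135) = 0.0523, so δw = 4250.
Q = w − d: δQ = √(δw² + δd²) = √(1.81e+07 + 8.82e+05) = 4360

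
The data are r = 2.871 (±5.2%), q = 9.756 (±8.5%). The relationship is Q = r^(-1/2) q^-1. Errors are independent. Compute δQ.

0.00538

Relative error in a monomial: (δQ/Q)² = Σ (nᵢ · δxᵢ/xᵢ)².
  (−½·δr/r)² = (-0.5×0.0520)² = 0.000676;  (-1·δq/q)² = (-1×0.0850)² = 0.00723
δQ/Q = √(0.00790) = 0.0889
Q = 0.06049, so δQ = 0.0889 × 0.06049 = 0.00538.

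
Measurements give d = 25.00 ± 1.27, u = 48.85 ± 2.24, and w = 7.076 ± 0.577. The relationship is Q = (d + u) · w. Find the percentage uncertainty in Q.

8.87%

Let h = d + u = 73.85. δh = √(δd² + δu²) = √(1.61 + 5.02) = 2.57, so δh/h = 0.0349.
Q is then a monomial in h, w:
δQ/Q = √((δh/h)² + (1·δw/w)²) = √(0.00122 + 0.00665) = 0.0887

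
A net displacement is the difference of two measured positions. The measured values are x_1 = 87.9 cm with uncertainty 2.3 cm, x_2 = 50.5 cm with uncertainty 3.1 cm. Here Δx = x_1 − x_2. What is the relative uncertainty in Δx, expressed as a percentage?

10.3%

Absolute uncertainties add in quadrature for a linear combination:
  (δx_1)² = 5.29;  (δx_2)² = 9.61
δΔx = √(14.9) = 3.86 cm
Δx = 37.4 cm, so δΔx/Δx = 3.86/37.4 = 0.103.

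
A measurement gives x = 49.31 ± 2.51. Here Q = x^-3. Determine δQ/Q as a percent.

15.3%

Q ∝ x^-3, so δQ/Q = |-3| · δx/x = 3 × 0.0509 = 0.153.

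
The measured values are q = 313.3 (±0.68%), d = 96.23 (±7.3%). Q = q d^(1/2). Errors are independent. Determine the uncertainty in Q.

114

Since Q is a product/quotient, work with relative uncertainties:
  (1·δq/q)² = (1×0.00680)² = 4.62e-05;  (½·δd/d)² = (0.5×0.0730)² = 0.00133
δQ/Q = √(0.00138) = 0.0371
Q = 3073, so δQ = 0.0371 × 3073 = 114.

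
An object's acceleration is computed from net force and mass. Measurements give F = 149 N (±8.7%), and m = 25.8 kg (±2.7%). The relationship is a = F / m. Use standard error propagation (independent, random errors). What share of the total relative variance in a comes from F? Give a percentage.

91.2%

(δa/a)² = (1·δF/F)² + (-1·δm/m)²
  F term: (1×0.0870)² = 0.00757
  m term: (-1×0.0270)² = 0.000729
Total = 0.00830. Share from F = 0.00757/0.00830 = 0.912.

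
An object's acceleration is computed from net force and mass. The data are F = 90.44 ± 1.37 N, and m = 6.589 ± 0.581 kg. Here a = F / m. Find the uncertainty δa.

1.23 m/s^2

Products/powers → add relative errors in quadrature, weighted by exponent:
  (1·δF/F)² = (1×0.0151)² = 0.000229;  (-1·δm/m)² = (-1×0.0882)² = 0.00778
δa/a = √(0.00800) = 0.0895
a = 13.73 m/s^2, so δa = 0.0895 × 13.73 = 1.23 m/s^2.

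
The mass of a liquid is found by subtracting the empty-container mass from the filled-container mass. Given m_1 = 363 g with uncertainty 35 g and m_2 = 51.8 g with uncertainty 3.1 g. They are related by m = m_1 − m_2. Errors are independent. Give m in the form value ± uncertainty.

311 ± 35.1 g

For a sum/difference, combine absolute errors in quadrature:
  (δm_1)² = 1220;  (δm_2)² = 9.61
δm = √(1230) = 35.1 g
m = 311 g.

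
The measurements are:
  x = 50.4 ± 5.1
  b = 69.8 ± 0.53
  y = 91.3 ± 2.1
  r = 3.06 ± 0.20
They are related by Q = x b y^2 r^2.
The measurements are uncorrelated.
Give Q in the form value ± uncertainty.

(2.75 ± 0.472) × 10^8

Since Q is a product/quotient, work with relative uncertainties:
  (1·δx/x)² = (1×0.101)² = 0.0102;  (1·δb/b)² = (1×0.00759)² = 5.77e-05;  (2·δy/y)² = (2×0.0230)² = 0.00212;  (2·δr/r)² = (2×0.0654)² = 0.0171
δQ/Q = √(0.0295) = 0.172
Q = 2.75e+08, so δQ = 0.172 × 2.75e+08 = 4.72e+07.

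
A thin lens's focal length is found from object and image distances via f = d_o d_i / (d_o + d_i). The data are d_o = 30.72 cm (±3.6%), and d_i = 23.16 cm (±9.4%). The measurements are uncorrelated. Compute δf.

0.737 cm

∂f/∂d_o = (d_i/(d_o+d_i))² = 0.185;  ∂f/∂d_i = (d_o/(d_o+d_i))² = 0.325
δf = √((∂f/∂d_o · δd_o)² + (∂f/∂d_i · δd_i)²) = √(0.0418 + 0.501) = 0.737 cm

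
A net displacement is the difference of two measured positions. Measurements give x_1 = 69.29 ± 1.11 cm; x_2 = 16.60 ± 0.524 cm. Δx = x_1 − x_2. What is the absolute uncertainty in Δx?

1.23 cm

Δx is a linear combination, so absolute uncertainties add in quadrature:
  (δx_1)² = 1.23;  (δx_2)² = 0.275
δΔx = √(1.51) = 1.23 cm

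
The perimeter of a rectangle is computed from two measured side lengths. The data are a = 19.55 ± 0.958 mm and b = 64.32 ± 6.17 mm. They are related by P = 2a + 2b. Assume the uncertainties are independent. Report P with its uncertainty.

167.7 ± 12.5 mm

P is a linear combination, so absolute uncertainties add in quadrature:
  (2·δa)² = 3.67;  (2·δb)² = 152
δP = √(156) = 12.5 mm
P = 167.7 mm.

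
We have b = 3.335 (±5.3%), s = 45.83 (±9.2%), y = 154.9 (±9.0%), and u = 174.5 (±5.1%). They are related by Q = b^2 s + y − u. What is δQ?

Let p = b^2·s = 509.7. δp/p = √((2·δb/b)² + (1·δs/s)²) = √(0.0112 + 0.00846) = 0.140, so δp = 71.5.
Q = p + y − u: δQ = √(δp² + δy² + δu²) = √(5120 + 194 + 79.2) = 73.4

73.4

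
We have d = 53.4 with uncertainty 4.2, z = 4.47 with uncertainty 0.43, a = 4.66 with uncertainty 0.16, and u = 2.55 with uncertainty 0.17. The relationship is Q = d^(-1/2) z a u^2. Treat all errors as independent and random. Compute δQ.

Q is a product of powers, so relative uncertainties combine in quadrature:
  (−½·δd/d)² = (-0.5×0.0787)² = 0.00155;  (1·δz/z)² = (1×0.0962)² = 0.00925;  (1·δa/a)² = (1×0.0343)² = 0.00118;  (2·δu/u)² = (2×0.0667)² = 0.0178
δQ/Q = √(0.0298) = 0.173
Q = 18.5, so δQ = 0.173 × 18.5 = 3.20.

3.20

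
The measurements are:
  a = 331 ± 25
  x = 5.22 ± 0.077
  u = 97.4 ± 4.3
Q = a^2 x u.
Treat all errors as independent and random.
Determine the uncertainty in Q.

Q is a product of powers, so relative uncertainties combine in quadrature:
  (2·δa/a)² = (2×0.0755)² = 0.0228;  (1·δx/x)² = (1×0.0148)² = 0.000218;  (1·δu/u)² = (1×0.0441)² = 0.00195
δQ/Q = √(0.0250) = 0.158
Q = 5.57e+07, so δQ = 0.158 × 5.57e+07 = 8.8e+06.

8.8e+06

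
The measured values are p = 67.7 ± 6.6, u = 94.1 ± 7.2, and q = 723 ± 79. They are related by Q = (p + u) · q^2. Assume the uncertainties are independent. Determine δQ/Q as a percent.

22.7%

Let w = p + u = 162. δw = √(δp² + δu²) = √(43.6 + 51.8) = 9.77, so δw/w = 0.0604.
Q is then a monomial in w, q:
δQ/Q = √((δw/w)² + (2·δq/q)²) = √(0.00364 + 0.0478) = 0.227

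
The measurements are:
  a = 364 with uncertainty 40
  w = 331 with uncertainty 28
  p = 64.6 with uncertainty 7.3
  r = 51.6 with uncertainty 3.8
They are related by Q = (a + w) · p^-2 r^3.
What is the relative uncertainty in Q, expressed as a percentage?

32.4%

Let u = a + w = 695. δu = √(δa² + δw²) = √(1600 + 784) = 48.8, so δu/u = 0.0703.
Q is then a monomial in u, p, r:
δQ/Q = √((δu/u)² + (-2·δp/p)² + (3·δr/r)²) = √(0.00494 + 0.0511 + 0.0488) = 0.324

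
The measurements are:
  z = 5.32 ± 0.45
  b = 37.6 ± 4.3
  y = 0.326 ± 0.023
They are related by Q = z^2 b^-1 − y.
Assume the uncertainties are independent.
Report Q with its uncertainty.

0.427 ± 0.155

Let p = z^2·b^-1 = 0.753. δp/p = √((2·δz/z)² + (-1·δb/b)²) = √(0.0286 + 0.0131) = 0.204, so δp = 0.154.
Q = p − y: δQ = √(δp² + δy²) = √(0.0236 + 0.000529) = 0.155
Q = 0.427.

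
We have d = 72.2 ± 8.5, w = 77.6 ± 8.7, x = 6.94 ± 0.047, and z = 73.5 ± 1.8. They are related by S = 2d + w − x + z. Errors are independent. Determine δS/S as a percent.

6.65%

For a sum/difference, combine absolute errors in quadrature:
  (2·δd)² = 289;  (δw)² = 75.7;  (δx)² = 0.00221;  (δz)² = 3.24
δS = √(368) = 19.2
S = 289, so δS/S = 19.2/289 = 0.0665.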